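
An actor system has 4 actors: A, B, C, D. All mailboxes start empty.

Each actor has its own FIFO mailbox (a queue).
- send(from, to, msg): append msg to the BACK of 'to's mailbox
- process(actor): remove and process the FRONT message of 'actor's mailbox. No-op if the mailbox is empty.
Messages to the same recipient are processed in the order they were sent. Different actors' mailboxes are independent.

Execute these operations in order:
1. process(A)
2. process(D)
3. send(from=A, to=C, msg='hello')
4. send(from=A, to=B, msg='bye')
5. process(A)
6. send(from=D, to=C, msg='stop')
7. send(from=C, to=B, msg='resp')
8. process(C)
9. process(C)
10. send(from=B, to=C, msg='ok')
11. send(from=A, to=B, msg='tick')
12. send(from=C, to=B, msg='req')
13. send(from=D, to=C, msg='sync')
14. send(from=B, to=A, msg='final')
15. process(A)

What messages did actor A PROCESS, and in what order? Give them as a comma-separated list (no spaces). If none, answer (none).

After 1 (process(A)): A:[] B:[] C:[] D:[]
After 2 (process(D)): A:[] B:[] C:[] D:[]
After 3 (send(from=A, to=C, msg='hello')): A:[] B:[] C:[hello] D:[]
After 4 (send(from=A, to=B, msg='bye')): A:[] B:[bye] C:[hello] D:[]
After 5 (process(A)): A:[] B:[bye] C:[hello] D:[]
After 6 (send(from=D, to=C, msg='stop')): A:[] B:[bye] C:[hello,stop] D:[]
After 7 (send(from=C, to=B, msg='resp')): A:[] B:[bye,resp] C:[hello,stop] D:[]
After 8 (process(C)): A:[] B:[bye,resp] C:[stop] D:[]
After 9 (process(C)): A:[] B:[bye,resp] C:[] D:[]
After 10 (send(from=B, to=C, msg='ok')): A:[] B:[bye,resp] C:[ok] D:[]
After 11 (send(from=A, to=B, msg='tick')): A:[] B:[bye,resp,tick] C:[ok] D:[]
After 12 (send(from=C, to=B, msg='req')): A:[] B:[bye,resp,tick,req] C:[ok] D:[]
After 13 (send(from=D, to=C, msg='sync')): A:[] B:[bye,resp,tick,req] C:[ok,sync] D:[]
After 14 (send(from=B, to=A, msg='final')): A:[final] B:[bye,resp,tick,req] C:[ok,sync] D:[]
After 15 (process(A)): A:[] B:[bye,resp,tick,req] C:[ok,sync] D:[]

Answer: final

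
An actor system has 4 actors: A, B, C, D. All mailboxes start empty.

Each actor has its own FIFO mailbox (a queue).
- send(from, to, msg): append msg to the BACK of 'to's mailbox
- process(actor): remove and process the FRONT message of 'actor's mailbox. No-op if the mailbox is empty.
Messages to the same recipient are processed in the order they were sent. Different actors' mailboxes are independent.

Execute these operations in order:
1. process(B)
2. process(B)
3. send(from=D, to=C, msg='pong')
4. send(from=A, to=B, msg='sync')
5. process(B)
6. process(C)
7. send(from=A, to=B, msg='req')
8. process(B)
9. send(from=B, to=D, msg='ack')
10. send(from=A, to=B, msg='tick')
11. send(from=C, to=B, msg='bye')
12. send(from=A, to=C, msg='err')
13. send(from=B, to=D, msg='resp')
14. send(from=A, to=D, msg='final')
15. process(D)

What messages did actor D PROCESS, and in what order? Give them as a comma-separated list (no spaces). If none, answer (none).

After 1 (process(B)): A:[] B:[] C:[] D:[]
After 2 (process(B)): A:[] B:[] C:[] D:[]
After 3 (send(from=D, to=C, msg='pong')): A:[] B:[] C:[pong] D:[]
After 4 (send(from=A, to=B, msg='sync')): A:[] B:[sync] C:[pong] D:[]
After 5 (process(B)): A:[] B:[] C:[pong] D:[]
After 6 (process(C)): A:[] B:[] C:[] D:[]
After 7 (send(from=A, to=B, msg='req')): A:[] B:[req] C:[] D:[]
After 8 (process(B)): A:[] B:[] C:[] D:[]
After 9 (send(from=B, to=D, msg='ack')): A:[] B:[] C:[] D:[ack]
After 10 (send(from=A, to=B, msg='tick')): A:[] B:[tick] C:[] D:[ack]
After 11 (send(from=C, to=B, msg='bye')): A:[] B:[tick,bye] C:[] D:[ack]
After 12 (send(from=A, to=C, msg='err')): A:[] B:[tick,bye] C:[err] D:[ack]
After 13 (send(from=B, to=D, msg='resp')): A:[] B:[tick,bye] C:[err] D:[ack,resp]
After 14 (send(from=A, to=D, msg='final')): A:[] B:[tick,bye] C:[err] D:[ack,resp,final]
After 15 (process(D)): A:[] B:[tick,bye] C:[err] D:[resp,final]

Answer: ack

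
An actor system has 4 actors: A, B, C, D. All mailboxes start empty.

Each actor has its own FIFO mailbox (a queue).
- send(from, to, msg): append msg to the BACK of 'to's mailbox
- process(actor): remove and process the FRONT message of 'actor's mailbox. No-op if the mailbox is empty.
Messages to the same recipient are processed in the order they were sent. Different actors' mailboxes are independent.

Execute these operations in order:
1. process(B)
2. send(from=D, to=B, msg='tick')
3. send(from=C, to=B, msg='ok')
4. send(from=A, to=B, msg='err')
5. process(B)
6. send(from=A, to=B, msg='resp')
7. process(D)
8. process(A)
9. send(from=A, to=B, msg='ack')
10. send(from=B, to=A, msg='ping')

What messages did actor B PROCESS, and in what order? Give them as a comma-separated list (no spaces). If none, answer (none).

After 1 (process(B)): A:[] B:[] C:[] D:[]
After 2 (send(from=D, to=B, msg='tick')): A:[] B:[tick] C:[] D:[]
After 3 (send(from=C, to=B, msg='ok')): A:[] B:[tick,ok] C:[] D:[]
After 4 (send(from=A, to=B, msg='err')): A:[] B:[tick,ok,err] C:[] D:[]
After 5 (process(B)): A:[] B:[ok,err] C:[] D:[]
After 6 (send(from=A, to=B, msg='resp')): A:[] B:[ok,err,resp] C:[] D:[]
After 7 (process(D)): A:[] B:[ok,err,resp] C:[] D:[]
After 8 (process(A)): A:[] B:[ok,err,resp] C:[] D:[]
After 9 (send(from=A, to=B, msg='ack')): A:[] B:[ok,err,resp,ack] C:[] D:[]
After 10 (send(from=B, to=A, msg='ping')): A:[ping] B:[ok,err,resp,ack] C:[] D:[]

Answer: tick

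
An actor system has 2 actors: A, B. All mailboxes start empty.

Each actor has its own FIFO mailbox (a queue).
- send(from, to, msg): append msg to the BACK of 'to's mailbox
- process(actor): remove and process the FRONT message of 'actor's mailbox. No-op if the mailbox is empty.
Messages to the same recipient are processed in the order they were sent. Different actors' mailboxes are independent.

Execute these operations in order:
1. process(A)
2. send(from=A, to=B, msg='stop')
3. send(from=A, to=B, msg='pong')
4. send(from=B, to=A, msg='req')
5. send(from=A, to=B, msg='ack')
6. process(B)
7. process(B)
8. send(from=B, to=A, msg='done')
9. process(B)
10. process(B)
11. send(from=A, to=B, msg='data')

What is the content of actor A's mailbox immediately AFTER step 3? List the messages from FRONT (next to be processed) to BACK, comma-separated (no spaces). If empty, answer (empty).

After 1 (process(A)): A:[] B:[]
After 2 (send(from=A, to=B, msg='stop')): A:[] B:[stop]
After 3 (send(from=A, to=B, msg='pong')): A:[] B:[stop,pong]

(empty)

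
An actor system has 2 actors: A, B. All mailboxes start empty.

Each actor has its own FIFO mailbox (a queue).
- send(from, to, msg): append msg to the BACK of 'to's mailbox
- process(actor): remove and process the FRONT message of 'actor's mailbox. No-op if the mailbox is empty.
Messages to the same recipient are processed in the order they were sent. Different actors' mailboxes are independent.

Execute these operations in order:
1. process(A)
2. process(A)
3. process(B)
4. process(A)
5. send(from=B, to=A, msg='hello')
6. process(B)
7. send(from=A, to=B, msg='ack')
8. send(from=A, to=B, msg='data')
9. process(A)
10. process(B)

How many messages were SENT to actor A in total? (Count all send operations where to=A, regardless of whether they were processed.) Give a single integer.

Answer: 1

Derivation:
After 1 (process(A)): A:[] B:[]
After 2 (process(A)): A:[] B:[]
After 3 (process(B)): A:[] B:[]
After 4 (process(A)): A:[] B:[]
After 5 (send(from=B, to=A, msg='hello')): A:[hello] B:[]
After 6 (process(B)): A:[hello] B:[]
After 7 (send(from=A, to=B, msg='ack')): A:[hello] B:[ack]
After 8 (send(from=A, to=B, msg='data')): A:[hello] B:[ack,data]
After 9 (process(A)): A:[] B:[ack,data]
After 10 (process(B)): A:[] B:[data]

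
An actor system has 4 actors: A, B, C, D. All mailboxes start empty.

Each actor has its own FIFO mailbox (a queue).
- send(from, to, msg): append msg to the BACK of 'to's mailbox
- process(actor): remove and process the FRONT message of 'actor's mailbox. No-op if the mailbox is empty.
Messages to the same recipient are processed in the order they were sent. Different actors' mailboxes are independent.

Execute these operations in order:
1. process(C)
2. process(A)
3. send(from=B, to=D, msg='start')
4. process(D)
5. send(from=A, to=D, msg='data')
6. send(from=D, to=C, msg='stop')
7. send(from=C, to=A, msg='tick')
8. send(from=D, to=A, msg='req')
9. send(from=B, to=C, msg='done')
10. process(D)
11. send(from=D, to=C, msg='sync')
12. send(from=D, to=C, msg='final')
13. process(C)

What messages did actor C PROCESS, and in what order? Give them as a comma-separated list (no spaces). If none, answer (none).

Answer: stop

Derivation:
After 1 (process(C)): A:[] B:[] C:[] D:[]
After 2 (process(A)): A:[] B:[] C:[] D:[]
After 3 (send(from=B, to=D, msg='start')): A:[] B:[] C:[] D:[start]
After 4 (process(D)): A:[] B:[] C:[] D:[]
After 5 (send(from=A, to=D, msg='data')): A:[] B:[] C:[] D:[data]
After 6 (send(from=D, to=C, msg='stop')): A:[] B:[] C:[stop] D:[data]
After 7 (send(from=C, to=A, msg='tick')): A:[tick] B:[] C:[stop] D:[data]
After 8 (send(from=D, to=A, msg='req')): A:[tick,req] B:[] C:[stop] D:[data]
After 9 (send(from=B, to=C, msg='done')): A:[tick,req] B:[] C:[stop,done] D:[data]
After 10 (process(D)): A:[tick,req] B:[] C:[stop,done] D:[]
After 11 (send(from=D, to=C, msg='sync')): A:[tick,req] B:[] C:[stop,done,sync] D:[]
After 12 (send(from=D, to=C, msg='final')): A:[tick,req] B:[] C:[stop,done,sync,final] D:[]
After 13 (process(C)): A:[tick,req] B:[] C:[done,sync,final] D:[]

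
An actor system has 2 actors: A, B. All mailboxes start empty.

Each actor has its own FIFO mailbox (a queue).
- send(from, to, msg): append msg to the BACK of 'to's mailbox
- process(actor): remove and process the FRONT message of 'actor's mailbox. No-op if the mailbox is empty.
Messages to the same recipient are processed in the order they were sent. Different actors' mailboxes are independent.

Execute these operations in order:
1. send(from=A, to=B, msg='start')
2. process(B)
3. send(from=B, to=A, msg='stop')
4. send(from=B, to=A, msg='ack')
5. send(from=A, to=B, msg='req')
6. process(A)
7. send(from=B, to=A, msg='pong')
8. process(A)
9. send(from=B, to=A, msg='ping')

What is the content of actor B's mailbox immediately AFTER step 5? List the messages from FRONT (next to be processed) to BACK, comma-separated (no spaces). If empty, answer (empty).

After 1 (send(from=A, to=B, msg='start')): A:[] B:[start]
After 2 (process(B)): A:[] B:[]
After 3 (send(from=B, to=A, msg='stop')): A:[stop] B:[]
After 4 (send(from=B, to=A, msg='ack')): A:[stop,ack] B:[]
After 5 (send(from=A, to=B, msg='req')): A:[stop,ack] B:[req]

req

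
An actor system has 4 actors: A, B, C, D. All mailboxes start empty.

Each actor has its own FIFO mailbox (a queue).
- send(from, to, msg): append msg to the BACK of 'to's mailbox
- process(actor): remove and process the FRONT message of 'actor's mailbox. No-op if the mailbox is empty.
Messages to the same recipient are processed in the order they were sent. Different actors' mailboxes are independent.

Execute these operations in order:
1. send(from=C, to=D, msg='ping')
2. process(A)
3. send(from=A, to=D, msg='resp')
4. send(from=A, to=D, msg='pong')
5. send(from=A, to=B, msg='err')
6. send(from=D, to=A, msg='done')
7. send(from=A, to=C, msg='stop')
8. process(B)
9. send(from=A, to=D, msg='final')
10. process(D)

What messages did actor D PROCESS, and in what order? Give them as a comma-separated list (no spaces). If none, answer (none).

Answer: ping

Derivation:
After 1 (send(from=C, to=D, msg='ping')): A:[] B:[] C:[] D:[ping]
After 2 (process(A)): A:[] B:[] C:[] D:[ping]
After 3 (send(from=A, to=D, msg='resp')): A:[] B:[] C:[] D:[ping,resp]
After 4 (send(from=A, to=D, msg='pong')): A:[] B:[] C:[] D:[ping,resp,pong]
After 5 (send(from=A, to=B, msg='err')): A:[] B:[err] C:[] D:[ping,resp,pong]
After 6 (send(from=D, to=A, msg='done')): A:[done] B:[err] C:[] D:[ping,resp,pong]
After 7 (send(from=A, to=C, msg='stop')): A:[done] B:[err] C:[stop] D:[ping,resp,pong]
After 8 (process(B)): A:[done] B:[] C:[stop] D:[ping,resp,pong]
After 9 (send(from=A, to=D, msg='final')): A:[done] B:[] C:[stop] D:[ping,resp,pong,final]
After 10 (process(D)): A:[done] B:[] C:[stop] D:[resp,pong,final]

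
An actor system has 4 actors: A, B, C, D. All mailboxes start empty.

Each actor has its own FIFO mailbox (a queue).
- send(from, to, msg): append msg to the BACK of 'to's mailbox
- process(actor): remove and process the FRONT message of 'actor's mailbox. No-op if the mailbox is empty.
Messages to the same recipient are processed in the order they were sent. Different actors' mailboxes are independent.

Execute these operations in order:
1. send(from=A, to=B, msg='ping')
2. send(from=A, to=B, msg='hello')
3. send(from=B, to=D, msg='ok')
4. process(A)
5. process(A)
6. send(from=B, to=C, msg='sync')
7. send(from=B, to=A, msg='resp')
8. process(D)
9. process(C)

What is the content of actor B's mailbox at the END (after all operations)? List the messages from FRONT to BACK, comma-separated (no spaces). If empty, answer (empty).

Answer: ping,hello

Derivation:
After 1 (send(from=A, to=B, msg='ping')): A:[] B:[ping] C:[] D:[]
After 2 (send(from=A, to=B, msg='hello')): A:[] B:[ping,hello] C:[] D:[]
After 3 (send(from=B, to=D, msg='ok')): A:[] B:[ping,hello] C:[] D:[ok]
After 4 (process(A)): A:[] B:[ping,hello] C:[] D:[ok]
After 5 (process(A)): A:[] B:[ping,hello] C:[] D:[ok]
After 6 (send(from=B, to=C, msg='sync')): A:[] B:[ping,hello] C:[sync] D:[ok]
After 7 (send(from=B, to=A, msg='resp')): A:[resp] B:[ping,hello] C:[sync] D:[ok]
After 8 (process(D)): A:[resp] B:[ping,hello] C:[sync] D:[]
After 9 (process(C)): A:[resp] B:[ping,hello] C:[] D:[]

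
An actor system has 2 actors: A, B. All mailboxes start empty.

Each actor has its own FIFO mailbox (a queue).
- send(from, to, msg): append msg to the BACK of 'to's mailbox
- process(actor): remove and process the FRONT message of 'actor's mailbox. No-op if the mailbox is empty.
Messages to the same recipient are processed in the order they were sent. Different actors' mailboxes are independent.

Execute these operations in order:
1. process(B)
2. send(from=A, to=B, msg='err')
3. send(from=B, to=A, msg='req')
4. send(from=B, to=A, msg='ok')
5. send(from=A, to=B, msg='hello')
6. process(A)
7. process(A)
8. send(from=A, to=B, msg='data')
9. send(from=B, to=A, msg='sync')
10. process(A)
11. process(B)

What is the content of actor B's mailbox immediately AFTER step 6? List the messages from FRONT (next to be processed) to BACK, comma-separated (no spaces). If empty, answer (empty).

After 1 (process(B)): A:[] B:[]
After 2 (send(from=A, to=B, msg='err')): A:[] B:[err]
After 3 (send(from=B, to=A, msg='req')): A:[req] B:[err]
After 4 (send(from=B, to=A, msg='ok')): A:[req,ok] B:[err]
After 5 (send(from=A, to=B, msg='hello')): A:[req,ok] B:[err,hello]
After 6 (process(A)): A:[ok] B:[err,hello]

err,hello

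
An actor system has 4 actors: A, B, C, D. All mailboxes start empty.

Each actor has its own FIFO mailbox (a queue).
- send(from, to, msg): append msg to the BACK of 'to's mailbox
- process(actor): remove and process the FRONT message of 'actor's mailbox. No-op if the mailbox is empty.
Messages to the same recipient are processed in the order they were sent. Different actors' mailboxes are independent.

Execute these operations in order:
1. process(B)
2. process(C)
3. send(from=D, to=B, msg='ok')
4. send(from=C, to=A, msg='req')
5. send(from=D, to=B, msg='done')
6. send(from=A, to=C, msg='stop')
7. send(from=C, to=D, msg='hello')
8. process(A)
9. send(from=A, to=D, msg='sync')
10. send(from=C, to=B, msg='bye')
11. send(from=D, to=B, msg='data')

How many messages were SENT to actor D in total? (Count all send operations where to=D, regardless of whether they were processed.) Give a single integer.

After 1 (process(B)): A:[] B:[] C:[] D:[]
After 2 (process(C)): A:[] B:[] C:[] D:[]
After 3 (send(from=D, to=B, msg='ok')): A:[] B:[ok] C:[] D:[]
After 4 (send(from=C, to=A, msg='req')): A:[req] B:[ok] C:[] D:[]
After 5 (send(from=D, to=B, msg='done')): A:[req] B:[ok,done] C:[] D:[]
After 6 (send(from=A, to=C, msg='stop')): A:[req] B:[ok,done] C:[stop] D:[]
After 7 (send(from=C, to=D, msg='hello')): A:[req] B:[ok,done] C:[stop] D:[hello]
After 8 (process(A)): A:[] B:[ok,done] C:[stop] D:[hello]
After 9 (send(from=A, to=D, msg='sync')): A:[] B:[ok,done] C:[stop] D:[hello,sync]
After 10 (send(from=C, to=B, msg='bye')): A:[] B:[ok,done,bye] C:[stop] D:[hello,sync]
After 11 (send(from=D, to=B, msg='data')): A:[] B:[ok,done,bye,data] C:[stop] D:[hello,sync]

Answer: 2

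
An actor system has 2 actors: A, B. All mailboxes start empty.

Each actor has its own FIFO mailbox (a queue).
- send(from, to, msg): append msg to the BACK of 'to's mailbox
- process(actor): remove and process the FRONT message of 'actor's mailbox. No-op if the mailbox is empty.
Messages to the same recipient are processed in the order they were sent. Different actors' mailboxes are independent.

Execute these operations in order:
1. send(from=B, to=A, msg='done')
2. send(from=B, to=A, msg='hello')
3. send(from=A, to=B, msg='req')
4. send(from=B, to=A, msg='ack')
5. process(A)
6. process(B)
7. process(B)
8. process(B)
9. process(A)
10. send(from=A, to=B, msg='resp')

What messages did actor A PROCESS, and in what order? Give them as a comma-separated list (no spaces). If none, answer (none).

Answer: done,hello

Derivation:
After 1 (send(from=B, to=A, msg='done')): A:[done] B:[]
After 2 (send(from=B, to=A, msg='hello')): A:[done,hello] B:[]
After 3 (send(from=A, to=B, msg='req')): A:[done,hello] B:[req]
After 4 (send(from=B, to=A, msg='ack')): A:[done,hello,ack] B:[req]
After 5 (process(A)): A:[hello,ack] B:[req]
After 6 (process(B)): A:[hello,ack] B:[]
After 7 (process(B)): A:[hello,ack] B:[]
After 8 (process(B)): A:[hello,ack] B:[]
After 9 (process(A)): A:[ack] B:[]
After 10 (send(from=A, to=B, msg='resp')): A:[ack] B:[resp]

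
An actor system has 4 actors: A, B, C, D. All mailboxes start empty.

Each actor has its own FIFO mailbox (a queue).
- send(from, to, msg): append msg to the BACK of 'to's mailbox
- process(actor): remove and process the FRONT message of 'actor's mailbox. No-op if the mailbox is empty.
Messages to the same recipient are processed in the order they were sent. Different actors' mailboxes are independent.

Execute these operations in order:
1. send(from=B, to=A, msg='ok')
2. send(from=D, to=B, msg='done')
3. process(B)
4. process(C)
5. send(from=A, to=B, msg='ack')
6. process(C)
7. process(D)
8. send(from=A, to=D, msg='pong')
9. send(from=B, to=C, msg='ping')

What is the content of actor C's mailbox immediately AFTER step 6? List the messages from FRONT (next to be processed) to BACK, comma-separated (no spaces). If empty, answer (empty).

After 1 (send(from=B, to=A, msg='ok')): A:[ok] B:[] C:[] D:[]
After 2 (send(from=D, to=B, msg='done')): A:[ok] B:[done] C:[] D:[]
After 3 (process(B)): A:[ok] B:[] C:[] D:[]
After 4 (process(C)): A:[ok] B:[] C:[] D:[]
After 5 (send(from=A, to=B, msg='ack')): A:[ok] B:[ack] C:[] D:[]
After 6 (process(C)): A:[ok] B:[ack] C:[] D:[]

(empty)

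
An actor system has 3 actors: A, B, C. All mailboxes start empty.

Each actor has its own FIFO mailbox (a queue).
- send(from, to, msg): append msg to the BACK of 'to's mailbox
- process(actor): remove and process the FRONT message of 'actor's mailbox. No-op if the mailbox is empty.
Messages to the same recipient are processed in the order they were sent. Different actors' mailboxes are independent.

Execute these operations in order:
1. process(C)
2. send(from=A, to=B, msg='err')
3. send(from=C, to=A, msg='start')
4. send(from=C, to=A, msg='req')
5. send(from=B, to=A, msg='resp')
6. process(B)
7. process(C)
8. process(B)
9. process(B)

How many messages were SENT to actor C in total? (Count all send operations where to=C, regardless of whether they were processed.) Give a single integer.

Answer: 0

Derivation:
After 1 (process(C)): A:[] B:[] C:[]
After 2 (send(from=A, to=B, msg='err')): A:[] B:[err] C:[]
After 3 (send(from=C, to=A, msg='start')): A:[start] B:[err] C:[]
After 4 (send(from=C, to=A, msg='req')): A:[start,req] B:[err] C:[]
After 5 (send(from=B, to=A, msg='resp')): A:[start,req,resp] B:[err] C:[]
After 6 (process(B)): A:[start,req,resp] B:[] C:[]
After 7 (process(C)): A:[start,req,resp] B:[] C:[]
After 8 (process(B)): A:[start,req,resp] B:[] C:[]
After 9 (process(B)): A:[start,req,resp] B:[] C:[]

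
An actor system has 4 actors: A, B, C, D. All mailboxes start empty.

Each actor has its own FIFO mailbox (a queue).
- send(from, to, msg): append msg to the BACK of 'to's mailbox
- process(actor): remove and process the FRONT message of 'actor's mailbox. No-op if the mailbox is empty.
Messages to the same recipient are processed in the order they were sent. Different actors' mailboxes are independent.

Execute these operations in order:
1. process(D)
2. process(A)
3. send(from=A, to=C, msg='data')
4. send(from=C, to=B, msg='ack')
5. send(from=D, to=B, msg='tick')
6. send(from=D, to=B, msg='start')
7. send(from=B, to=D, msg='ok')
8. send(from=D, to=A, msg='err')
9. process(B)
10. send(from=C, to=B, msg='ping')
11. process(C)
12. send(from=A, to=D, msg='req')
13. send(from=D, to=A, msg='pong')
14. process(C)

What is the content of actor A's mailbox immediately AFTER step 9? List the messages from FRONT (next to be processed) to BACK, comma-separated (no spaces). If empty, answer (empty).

After 1 (process(D)): A:[] B:[] C:[] D:[]
After 2 (process(A)): A:[] B:[] C:[] D:[]
After 3 (send(from=A, to=C, msg='data')): A:[] B:[] C:[data] D:[]
After 4 (send(from=C, to=B, msg='ack')): A:[] B:[ack] C:[data] D:[]
After 5 (send(from=D, to=B, msg='tick')): A:[] B:[ack,tick] C:[data] D:[]
After 6 (send(from=D, to=B, msg='start')): A:[] B:[ack,tick,start] C:[data] D:[]
After 7 (send(from=B, to=D, msg='ok')): A:[] B:[ack,tick,start] C:[data] D:[ok]
After 8 (send(from=D, to=A, msg='err')): A:[err] B:[ack,tick,start] C:[data] D:[ok]
After 9 (process(B)): A:[err] B:[tick,start] C:[data] D:[ok]

err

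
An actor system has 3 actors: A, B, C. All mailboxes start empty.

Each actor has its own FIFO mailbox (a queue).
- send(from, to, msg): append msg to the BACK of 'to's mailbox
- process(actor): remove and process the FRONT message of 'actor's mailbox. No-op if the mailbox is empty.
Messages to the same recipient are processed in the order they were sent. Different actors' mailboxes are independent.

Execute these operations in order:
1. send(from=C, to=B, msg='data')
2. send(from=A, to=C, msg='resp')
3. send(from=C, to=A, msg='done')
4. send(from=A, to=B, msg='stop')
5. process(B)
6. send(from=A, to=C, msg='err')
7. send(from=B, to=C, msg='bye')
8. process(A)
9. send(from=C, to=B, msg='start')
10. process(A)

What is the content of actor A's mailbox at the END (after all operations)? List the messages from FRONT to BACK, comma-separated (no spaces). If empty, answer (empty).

After 1 (send(from=C, to=B, msg='data')): A:[] B:[data] C:[]
After 2 (send(from=A, to=C, msg='resp')): A:[] B:[data] C:[resp]
After 3 (send(from=C, to=A, msg='done')): A:[done] B:[data] C:[resp]
After 4 (send(from=A, to=B, msg='stop')): A:[done] B:[data,stop] C:[resp]
After 5 (process(B)): A:[done] B:[stop] C:[resp]
After 6 (send(from=A, to=C, msg='err')): A:[done] B:[stop] C:[resp,err]
After 7 (send(from=B, to=C, msg='bye')): A:[done] B:[stop] C:[resp,err,bye]
After 8 (process(A)): A:[] B:[stop] C:[resp,err,bye]
After 9 (send(from=C, to=B, msg='start')): A:[] B:[stop,start] C:[resp,err,bye]
After 10 (process(A)): A:[] B:[stop,start] C:[resp,err,bye]

Answer: (empty)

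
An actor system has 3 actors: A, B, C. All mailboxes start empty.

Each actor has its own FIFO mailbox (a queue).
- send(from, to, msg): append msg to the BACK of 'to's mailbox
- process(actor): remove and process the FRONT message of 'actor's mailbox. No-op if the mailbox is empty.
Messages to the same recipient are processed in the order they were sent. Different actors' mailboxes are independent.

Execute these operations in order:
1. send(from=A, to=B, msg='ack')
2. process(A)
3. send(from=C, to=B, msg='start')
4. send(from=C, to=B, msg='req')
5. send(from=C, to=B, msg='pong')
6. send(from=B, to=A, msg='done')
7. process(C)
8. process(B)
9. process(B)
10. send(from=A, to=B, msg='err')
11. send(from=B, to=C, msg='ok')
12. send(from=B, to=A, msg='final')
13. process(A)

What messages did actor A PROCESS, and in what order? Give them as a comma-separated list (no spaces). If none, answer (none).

After 1 (send(from=A, to=B, msg='ack')): A:[] B:[ack] C:[]
After 2 (process(A)): A:[] B:[ack] C:[]
After 3 (send(from=C, to=B, msg='start')): A:[] B:[ack,start] C:[]
After 4 (send(from=C, to=B, msg='req')): A:[] B:[ack,start,req] C:[]
After 5 (send(from=C, to=B, msg='pong')): A:[] B:[ack,start,req,pong] C:[]
After 6 (send(from=B, to=A, msg='done')): A:[done] B:[ack,start,req,pong] C:[]
After 7 (process(C)): A:[done] B:[ack,start,req,pong] C:[]
After 8 (process(B)): A:[done] B:[start,req,pong] C:[]
After 9 (process(B)): A:[done] B:[req,pong] C:[]
After 10 (send(from=A, to=B, msg='err')): A:[done] B:[req,pong,err] C:[]
After 11 (send(from=B, to=C, msg='ok')): A:[done] B:[req,pong,err] C:[ok]
After 12 (send(from=B, to=A, msg='final')): A:[done,final] B:[req,pong,err] C:[ok]
After 13 (process(A)): A:[final] B:[req,pong,err] C:[ok]

Answer: done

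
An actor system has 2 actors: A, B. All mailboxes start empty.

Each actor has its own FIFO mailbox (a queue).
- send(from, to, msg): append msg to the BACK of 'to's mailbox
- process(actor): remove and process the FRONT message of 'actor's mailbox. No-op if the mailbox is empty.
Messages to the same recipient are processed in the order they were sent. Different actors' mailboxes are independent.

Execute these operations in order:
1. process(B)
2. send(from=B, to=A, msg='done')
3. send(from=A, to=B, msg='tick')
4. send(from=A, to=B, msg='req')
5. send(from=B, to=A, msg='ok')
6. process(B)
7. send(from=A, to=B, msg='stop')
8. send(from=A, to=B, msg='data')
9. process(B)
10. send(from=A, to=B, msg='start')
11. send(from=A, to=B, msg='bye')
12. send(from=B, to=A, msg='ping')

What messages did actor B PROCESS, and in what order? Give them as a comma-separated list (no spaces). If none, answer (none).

After 1 (process(B)): A:[] B:[]
After 2 (send(from=B, to=A, msg='done')): A:[done] B:[]
After 3 (send(from=A, to=B, msg='tick')): A:[done] B:[tick]
After 4 (send(from=A, to=B, msg='req')): A:[done] B:[tick,req]
After 5 (send(from=B, to=A, msg='ok')): A:[done,ok] B:[tick,req]
After 6 (process(B)): A:[done,ok] B:[req]
After 7 (send(from=A, to=B, msg='stop')): A:[done,ok] B:[req,stop]
After 8 (send(from=A, to=B, msg='data')): A:[done,ok] B:[req,stop,data]
After 9 (process(B)): A:[done,ok] B:[stop,data]
After 10 (send(from=A, to=B, msg='start')): A:[done,ok] B:[stop,data,start]
After 11 (send(from=A, to=B, msg='bye')): A:[done,ok] B:[stop,data,start,bye]
After 12 (send(from=B, to=A, msg='ping')): A:[done,ok,ping] B:[stop,data,start,bye]

Answer: tick,req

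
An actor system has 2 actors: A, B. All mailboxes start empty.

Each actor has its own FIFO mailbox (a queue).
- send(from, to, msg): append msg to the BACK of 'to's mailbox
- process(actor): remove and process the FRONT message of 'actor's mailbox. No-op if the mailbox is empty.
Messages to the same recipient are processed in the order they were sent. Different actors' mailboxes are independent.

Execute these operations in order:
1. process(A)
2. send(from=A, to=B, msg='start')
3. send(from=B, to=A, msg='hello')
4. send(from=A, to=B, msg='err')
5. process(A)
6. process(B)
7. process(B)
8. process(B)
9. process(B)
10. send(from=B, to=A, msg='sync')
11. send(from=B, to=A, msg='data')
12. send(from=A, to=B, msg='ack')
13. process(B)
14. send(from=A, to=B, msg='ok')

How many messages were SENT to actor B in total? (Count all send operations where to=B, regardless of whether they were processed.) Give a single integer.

After 1 (process(A)): A:[] B:[]
After 2 (send(from=A, to=B, msg='start')): A:[] B:[start]
After 3 (send(from=B, to=A, msg='hello')): A:[hello] B:[start]
After 4 (send(from=A, to=B, msg='err')): A:[hello] B:[start,err]
After 5 (process(A)): A:[] B:[start,err]
After 6 (process(B)): A:[] B:[err]
After 7 (process(B)): A:[] B:[]
After 8 (process(B)): A:[] B:[]
After 9 (process(B)): A:[] B:[]
After 10 (send(from=B, to=A, msg='sync')): A:[sync] B:[]
After 11 (send(from=B, to=A, msg='data')): A:[sync,data] B:[]
After 12 (send(from=A, to=B, msg='ack')): A:[sync,data] B:[ack]
After 13 (process(B)): A:[sync,data] B:[]
After 14 (send(from=A, to=B, msg='ok')): A:[sync,data] B:[ok]

Answer: 4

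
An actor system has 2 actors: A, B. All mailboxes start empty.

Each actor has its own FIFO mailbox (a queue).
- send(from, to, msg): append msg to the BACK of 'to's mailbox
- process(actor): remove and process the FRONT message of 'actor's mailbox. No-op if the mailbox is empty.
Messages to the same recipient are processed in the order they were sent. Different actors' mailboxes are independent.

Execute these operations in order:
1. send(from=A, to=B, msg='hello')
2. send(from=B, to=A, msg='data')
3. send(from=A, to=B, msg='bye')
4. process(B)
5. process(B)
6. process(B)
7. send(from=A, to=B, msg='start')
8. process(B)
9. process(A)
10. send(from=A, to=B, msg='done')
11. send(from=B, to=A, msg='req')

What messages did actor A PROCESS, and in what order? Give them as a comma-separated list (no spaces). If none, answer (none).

Answer: data

Derivation:
After 1 (send(from=A, to=B, msg='hello')): A:[] B:[hello]
After 2 (send(from=B, to=A, msg='data')): A:[data] B:[hello]
After 3 (send(from=A, to=B, msg='bye')): A:[data] B:[hello,bye]
After 4 (process(B)): A:[data] B:[bye]
After 5 (process(B)): A:[data] B:[]
After 6 (process(B)): A:[data] B:[]
After 7 (send(from=A, to=B, msg='start')): A:[data] B:[start]
After 8 (process(B)): A:[data] B:[]
After 9 (process(A)): A:[] B:[]
After 10 (send(from=A, to=B, msg='done')): A:[] B:[done]
After 11 (send(from=B, to=A, msg='req')): A:[req] B:[done]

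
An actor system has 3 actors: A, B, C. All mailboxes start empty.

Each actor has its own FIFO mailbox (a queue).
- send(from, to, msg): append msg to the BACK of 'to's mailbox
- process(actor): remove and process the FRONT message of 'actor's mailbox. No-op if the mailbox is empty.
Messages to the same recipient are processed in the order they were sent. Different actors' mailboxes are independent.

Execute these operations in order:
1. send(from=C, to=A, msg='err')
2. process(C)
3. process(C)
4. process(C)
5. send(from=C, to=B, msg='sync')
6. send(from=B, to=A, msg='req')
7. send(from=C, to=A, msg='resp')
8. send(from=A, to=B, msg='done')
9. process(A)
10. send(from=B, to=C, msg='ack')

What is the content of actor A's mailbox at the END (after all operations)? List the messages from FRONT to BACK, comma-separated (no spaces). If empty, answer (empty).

Answer: req,resp

Derivation:
After 1 (send(from=C, to=A, msg='err')): A:[err] B:[] C:[]
After 2 (process(C)): A:[err] B:[] C:[]
After 3 (process(C)): A:[err] B:[] C:[]
After 4 (process(C)): A:[err] B:[] C:[]
After 5 (send(from=C, to=B, msg='sync')): A:[err] B:[sync] C:[]
After 6 (send(from=B, to=A, msg='req')): A:[err,req] B:[sync] C:[]
After 7 (send(from=C, to=A, msg='resp')): A:[err,req,resp] B:[sync] C:[]
After 8 (send(from=A, to=B, msg='done')): A:[err,req,resp] B:[sync,done] C:[]
After 9 (process(A)): A:[req,resp] B:[sync,done] C:[]
After 10 (send(from=B, to=C, msg='ack')): A:[req,resp] B:[sync,done] C:[ack]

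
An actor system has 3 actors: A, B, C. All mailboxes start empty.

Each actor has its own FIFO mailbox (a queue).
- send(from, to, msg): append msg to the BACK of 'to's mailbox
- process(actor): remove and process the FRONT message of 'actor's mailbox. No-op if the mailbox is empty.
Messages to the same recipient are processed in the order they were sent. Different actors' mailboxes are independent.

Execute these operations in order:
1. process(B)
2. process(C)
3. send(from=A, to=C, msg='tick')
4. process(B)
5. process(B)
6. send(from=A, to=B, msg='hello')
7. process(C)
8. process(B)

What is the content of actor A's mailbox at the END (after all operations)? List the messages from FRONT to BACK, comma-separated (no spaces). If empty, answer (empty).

After 1 (process(B)): A:[] B:[] C:[]
After 2 (process(C)): A:[] B:[] C:[]
After 3 (send(from=A, to=C, msg='tick')): A:[] B:[] C:[tick]
After 4 (process(B)): A:[] B:[] C:[tick]
After 5 (process(B)): A:[] B:[] C:[tick]
After 6 (send(from=A, to=B, msg='hello')): A:[] B:[hello] C:[tick]
After 7 (process(C)): A:[] B:[hello] C:[]
After 8 (process(B)): A:[] B:[] C:[]

Answer: (empty)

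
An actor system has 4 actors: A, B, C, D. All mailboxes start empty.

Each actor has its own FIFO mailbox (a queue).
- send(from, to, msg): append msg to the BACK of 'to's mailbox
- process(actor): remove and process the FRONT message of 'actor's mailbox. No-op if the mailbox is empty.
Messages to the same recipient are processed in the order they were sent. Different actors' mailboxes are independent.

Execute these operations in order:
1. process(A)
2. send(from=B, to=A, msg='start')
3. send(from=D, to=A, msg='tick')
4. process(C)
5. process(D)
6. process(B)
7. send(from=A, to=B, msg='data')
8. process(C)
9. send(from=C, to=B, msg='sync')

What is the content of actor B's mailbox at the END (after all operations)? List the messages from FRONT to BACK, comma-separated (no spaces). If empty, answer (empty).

Answer: data,sync

Derivation:
After 1 (process(A)): A:[] B:[] C:[] D:[]
After 2 (send(from=B, to=A, msg='start')): A:[start] B:[] C:[] D:[]
After 3 (send(from=D, to=A, msg='tick')): A:[start,tick] B:[] C:[] D:[]
After 4 (process(C)): A:[start,tick] B:[] C:[] D:[]
After 5 (process(D)): A:[start,tick] B:[] C:[] D:[]
After 6 (process(B)): A:[start,tick] B:[] C:[] D:[]
After 7 (send(from=A, to=B, msg='data')): A:[start,tick] B:[data] C:[] D:[]
After 8 (process(C)): A:[start,tick] B:[data] C:[] D:[]
After 9 (send(from=C, to=B, msg='sync')): A:[start,tick] B:[data,sync] C:[] D:[]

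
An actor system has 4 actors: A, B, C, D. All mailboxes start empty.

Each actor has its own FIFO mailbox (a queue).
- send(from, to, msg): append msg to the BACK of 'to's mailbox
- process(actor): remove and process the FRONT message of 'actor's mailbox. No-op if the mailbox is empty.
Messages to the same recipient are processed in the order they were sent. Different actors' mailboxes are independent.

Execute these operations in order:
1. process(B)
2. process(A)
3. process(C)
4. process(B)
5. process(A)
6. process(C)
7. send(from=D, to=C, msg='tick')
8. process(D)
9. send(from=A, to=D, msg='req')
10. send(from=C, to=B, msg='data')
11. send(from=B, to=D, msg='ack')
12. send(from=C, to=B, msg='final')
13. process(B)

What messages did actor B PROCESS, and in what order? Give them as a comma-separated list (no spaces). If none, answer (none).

After 1 (process(B)): A:[] B:[] C:[] D:[]
After 2 (process(A)): A:[] B:[] C:[] D:[]
After 3 (process(C)): A:[] B:[] C:[] D:[]
After 4 (process(B)): A:[] B:[] C:[] D:[]
After 5 (process(A)): A:[] B:[] C:[] D:[]
After 6 (process(C)): A:[] B:[] C:[] D:[]
After 7 (send(from=D, to=C, msg='tick')): A:[] B:[] C:[tick] D:[]
After 8 (process(D)): A:[] B:[] C:[tick] D:[]
After 9 (send(from=A, to=D, msg='req')): A:[] B:[] C:[tick] D:[req]
After 10 (send(from=C, to=B, msg='data')): A:[] B:[data] C:[tick] D:[req]
After 11 (send(from=B, to=D, msg='ack')): A:[] B:[data] C:[tick] D:[req,ack]
After 12 (send(from=C, to=B, msg='final')): A:[] B:[data,final] C:[tick] D:[req,ack]
After 13 (process(B)): A:[] B:[final] C:[tick] D:[req,ack]

Answer: data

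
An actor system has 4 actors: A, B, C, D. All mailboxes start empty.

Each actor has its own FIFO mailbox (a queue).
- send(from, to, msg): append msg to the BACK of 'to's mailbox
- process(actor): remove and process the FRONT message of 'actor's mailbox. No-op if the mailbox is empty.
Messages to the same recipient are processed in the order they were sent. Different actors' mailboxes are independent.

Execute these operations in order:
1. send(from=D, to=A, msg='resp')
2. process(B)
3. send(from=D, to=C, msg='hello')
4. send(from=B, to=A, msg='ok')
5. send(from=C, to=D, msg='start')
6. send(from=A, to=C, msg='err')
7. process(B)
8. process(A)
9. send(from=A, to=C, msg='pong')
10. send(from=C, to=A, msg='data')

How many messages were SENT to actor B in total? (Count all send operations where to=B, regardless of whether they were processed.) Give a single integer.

After 1 (send(from=D, to=A, msg='resp')): A:[resp] B:[] C:[] D:[]
After 2 (process(B)): A:[resp] B:[] C:[] D:[]
After 3 (send(from=D, to=C, msg='hello')): A:[resp] B:[] C:[hello] D:[]
After 4 (send(from=B, to=A, msg='ok')): A:[resp,ok] B:[] C:[hello] D:[]
After 5 (send(from=C, to=D, msg='start')): A:[resp,ok] B:[] C:[hello] D:[start]
After 6 (send(from=A, to=C, msg='err')): A:[resp,ok] B:[] C:[hello,err] D:[start]
After 7 (process(B)): A:[resp,ok] B:[] C:[hello,err] D:[start]
After 8 (process(A)): A:[ok] B:[] C:[hello,err] D:[start]
After 9 (send(from=A, to=C, msg='pong')): A:[ok] B:[] C:[hello,err,pong] D:[start]
After 10 (send(from=C, to=A, msg='data')): A:[ok,data] B:[] C:[hello,err,pong] D:[start]

Answer: 0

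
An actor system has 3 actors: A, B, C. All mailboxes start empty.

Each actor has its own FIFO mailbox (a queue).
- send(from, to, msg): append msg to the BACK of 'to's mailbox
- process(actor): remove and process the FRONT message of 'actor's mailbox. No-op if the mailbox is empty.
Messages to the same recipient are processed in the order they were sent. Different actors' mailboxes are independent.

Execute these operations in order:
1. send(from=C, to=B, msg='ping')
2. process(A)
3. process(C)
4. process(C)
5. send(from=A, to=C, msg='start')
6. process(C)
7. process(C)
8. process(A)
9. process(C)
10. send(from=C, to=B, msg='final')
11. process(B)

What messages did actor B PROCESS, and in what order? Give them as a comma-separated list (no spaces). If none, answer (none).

After 1 (send(from=C, to=B, msg='ping')): A:[] B:[ping] C:[]
After 2 (process(A)): A:[] B:[ping] C:[]
After 3 (process(C)): A:[] B:[ping] C:[]
After 4 (process(C)): A:[] B:[ping] C:[]
After 5 (send(from=A, to=C, msg='start')): A:[] B:[ping] C:[start]
After 6 (process(C)): A:[] B:[ping] C:[]
After 7 (process(C)): A:[] B:[ping] C:[]
After 8 (process(A)): A:[] B:[ping] C:[]
After 9 (process(C)): A:[] B:[ping] C:[]
After 10 (send(from=C, to=B, msg='final')): A:[] B:[ping,final] C:[]
After 11 (process(B)): A:[] B:[final] C:[]

Answer: ping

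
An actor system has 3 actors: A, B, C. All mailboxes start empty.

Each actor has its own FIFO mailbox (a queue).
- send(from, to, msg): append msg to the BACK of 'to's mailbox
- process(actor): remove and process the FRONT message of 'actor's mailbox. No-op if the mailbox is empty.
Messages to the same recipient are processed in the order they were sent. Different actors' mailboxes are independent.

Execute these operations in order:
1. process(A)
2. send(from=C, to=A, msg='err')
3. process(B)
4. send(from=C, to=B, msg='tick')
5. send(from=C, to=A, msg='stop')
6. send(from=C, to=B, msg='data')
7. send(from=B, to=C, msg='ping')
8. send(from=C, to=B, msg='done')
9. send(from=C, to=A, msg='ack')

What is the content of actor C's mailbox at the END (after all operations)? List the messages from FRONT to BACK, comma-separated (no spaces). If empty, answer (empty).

Answer: ping

Derivation:
After 1 (process(A)): A:[] B:[] C:[]
After 2 (send(from=C, to=A, msg='err')): A:[err] B:[] C:[]
After 3 (process(B)): A:[err] B:[] C:[]
After 4 (send(from=C, to=B, msg='tick')): A:[err] B:[tick] C:[]
After 5 (send(from=C, to=A, msg='stop')): A:[err,stop] B:[tick] C:[]
After 6 (send(from=C, to=B, msg='data')): A:[err,stop] B:[tick,data] C:[]
After 7 (send(from=B, to=C, msg='ping')): A:[err,stop] B:[tick,data] C:[ping]
After 8 (send(from=C, to=B, msg='done')): A:[err,stop] B:[tick,data,done] C:[ping]
After 9 (send(from=C, to=A, msg='ack')): A:[err,stop,ack] B:[tick,data,done] C:[ping]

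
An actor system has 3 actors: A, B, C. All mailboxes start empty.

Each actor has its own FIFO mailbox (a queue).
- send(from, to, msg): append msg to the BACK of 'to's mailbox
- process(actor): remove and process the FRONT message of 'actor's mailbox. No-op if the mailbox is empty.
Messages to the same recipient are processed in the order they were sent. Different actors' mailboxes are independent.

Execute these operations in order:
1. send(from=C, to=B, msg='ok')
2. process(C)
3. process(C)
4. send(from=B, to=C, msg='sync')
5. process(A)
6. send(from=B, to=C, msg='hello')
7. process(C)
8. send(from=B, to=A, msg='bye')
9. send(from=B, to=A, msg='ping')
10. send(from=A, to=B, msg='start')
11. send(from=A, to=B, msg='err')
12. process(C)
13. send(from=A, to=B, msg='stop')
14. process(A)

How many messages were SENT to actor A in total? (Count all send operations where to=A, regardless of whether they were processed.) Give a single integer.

Answer: 2

Derivation:
After 1 (send(from=C, to=B, msg='ok')): A:[] B:[ok] C:[]
After 2 (process(C)): A:[] B:[ok] C:[]
After 3 (process(C)): A:[] B:[ok] C:[]
After 4 (send(from=B, to=C, msg='sync')): A:[] B:[ok] C:[sync]
After 5 (process(A)): A:[] B:[ok] C:[sync]
After 6 (send(from=B, to=C, msg='hello')): A:[] B:[ok] C:[sync,hello]
After 7 (process(C)): A:[] B:[ok] C:[hello]
After 8 (send(from=B, to=A, msg='bye')): A:[bye] B:[ok] C:[hello]
After 9 (send(from=B, to=A, msg='ping')): A:[bye,ping] B:[ok] C:[hello]
After 10 (send(from=A, to=B, msg='start')): A:[bye,ping] B:[ok,start] C:[hello]
After 11 (send(from=A, to=B, msg='err')): A:[bye,ping] B:[ok,start,err] C:[hello]
After 12 (process(C)): A:[bye,ping] B:[ok,start,err] C:[]
After 13 (send(from=A, to=B, msg='stop')): A:[bye,ping] B:[ok,start,err,stop] C:[]
After 14 (process(A)): A:[ping] B:[ok,start,err,stop] C:[]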